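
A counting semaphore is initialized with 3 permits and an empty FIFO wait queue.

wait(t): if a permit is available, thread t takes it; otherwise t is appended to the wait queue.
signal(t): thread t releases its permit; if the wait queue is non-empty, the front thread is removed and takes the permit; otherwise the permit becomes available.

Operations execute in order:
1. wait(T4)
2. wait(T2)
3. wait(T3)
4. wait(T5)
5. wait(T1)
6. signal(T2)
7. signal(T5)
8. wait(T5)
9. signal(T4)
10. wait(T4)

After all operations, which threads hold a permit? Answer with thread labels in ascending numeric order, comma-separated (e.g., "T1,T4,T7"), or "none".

Answer: T1,T3,T5

Derivation:
Step 1: wait(T4) -> count=2 queue=[] holders={T4}
Step 2: wait(T2) -> count=1 queue=[] holders={T2,T4}
Step 3: wait(T3) -> count=0 queue=[] holders={T2,T3,T4}
Step 4: wait(T5) -> count=0 queue=[T5] holders={T2,T3,T4}
Step 5: wait(T1) -> count=0 queue=[T5,T1] holders={T2,T3,T4}
Step 6: signal(T2) -> count=0 queue=[T1] holders={T3,T4,T5}
Step 7: signal(T5) -> count=0 queue=[] holders={T1,T3,T4}
Step 8: wait(T5) -> count=0 queue=[T5] holders={T1,T3,T4}
Step 9: signal(T4) -> count=0 queue=[] holders={T1,T3,T5}
Step 10: wait(T4) -> count=0 queue=[T4] holders={T1,T3,T5}
Final holders: T1,T3,T5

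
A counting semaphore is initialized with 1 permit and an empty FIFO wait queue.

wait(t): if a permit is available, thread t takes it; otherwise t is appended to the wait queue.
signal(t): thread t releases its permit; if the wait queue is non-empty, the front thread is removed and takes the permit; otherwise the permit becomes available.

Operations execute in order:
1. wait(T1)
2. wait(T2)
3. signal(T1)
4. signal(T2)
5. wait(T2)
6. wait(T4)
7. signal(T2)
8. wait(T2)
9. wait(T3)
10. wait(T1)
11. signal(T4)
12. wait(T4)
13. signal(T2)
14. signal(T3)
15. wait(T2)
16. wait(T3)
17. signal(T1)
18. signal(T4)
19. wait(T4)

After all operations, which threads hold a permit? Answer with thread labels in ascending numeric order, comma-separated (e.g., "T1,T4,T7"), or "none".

Answer: T2

Derivation:
Step 1: wait(T1) -> count=0 queue=[] holders={T1}
Step 2: wait(T2) -> count=0 queue=[T2] holders={T1}
Step 3: signal(T1) -> count=0 queue=[] holders={T2}
Step 4: signal(T2) -> count=1 queue=[] holders={none}
Step 5: wait(T2) -> count=0 queue=[] holders={T2}
Step 6: wait(T4) -> count=0 queue=[T4] holders={T2}
Step 7: signal(T2) -> count=0 queue=[] holders={T4}
Step 8: wait(T2) -> count=0 queue=[T2] holders={T4}
Step 9: wait(T3) -> count=0 queue=[T2,T3] holders={T4}
Step 10: wait(T1) -> count=0 queue=[T2,T3,T1] holders={T4}
Step 11: signal(T4) -> count=0 queue=[T3,T1] holders={T2}
Step 12: wait(T4) -> count=0 queue=[T3,T1,T4] holders={T2}
Step 13: signal(T2) -> count=0 queue=[T1,T4] holders={T3}
Step 14: signal(T3) -> count=0 queue=[T4] holders={T1}
Step 15: wait(T2) -> count=0 queue=[T4,T2] holders={T1}
Step 16: wait(T3) -> count=0 queue=[T4,T2,T3] holders={T1}
Step 17: signal(T1) -> count=0 queue=[T2,T3] holders={T4}
Step 18: signal(T4) -> count=0 queue=[T3] holders={T2}
Step 19: wait(T4) -> count=0 queue=[T3,T4] holders={T2}
Final holders: T2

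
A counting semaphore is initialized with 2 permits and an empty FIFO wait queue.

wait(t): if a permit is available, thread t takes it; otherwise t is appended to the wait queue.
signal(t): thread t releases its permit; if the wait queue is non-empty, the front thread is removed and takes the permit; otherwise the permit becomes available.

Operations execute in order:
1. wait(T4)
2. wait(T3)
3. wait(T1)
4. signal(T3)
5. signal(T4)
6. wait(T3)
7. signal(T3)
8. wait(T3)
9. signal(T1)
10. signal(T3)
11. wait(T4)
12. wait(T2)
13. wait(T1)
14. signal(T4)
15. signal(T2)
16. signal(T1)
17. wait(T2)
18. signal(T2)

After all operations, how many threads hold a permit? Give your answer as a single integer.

Step 1: wait(T4) -> count=1 queue=[] holders={T4}
Step 2: wait(T3) -> count=0 queue=[] holders={T3,T4}
Step 3: wait(T1) -> count=0 queue=[T1] holders={T3,T4}
Step 4: signal(T3) -> count=0 queue=[] holders={T1,T4}
Step 5: signal(T4) -> count=1 queue=[] holders={T1}
Step 6: wait(T3) -> count=0 queue=[] holders={T1,T3}
Step 7: signal(T3) -> count=1 queue=[] holders={T1}
Step 8: wait(T3) -> count=0 queue=[] holders={T1,T3}
Step 9: signal(T1) -> count=1 queue=[] holders={T3}
Step 10: signal(T3) -> count=2 queue=[] holders={none}
Step 11: wait(T4) -> count=1 queue=[] holders={T4}
Step 12: wait(T2) -> count=0 queue=[] holders={T2,T4}
Step 13: wait(T1) -> count=0 queue=[T1] holders={T2,T4}
Step 14: signal(T4) -> count=0 queue=[] holders={T1,T2}
Step 15: signal(T2) -> count=1 queue=[] holders={T1}
Step 16: signal(T1) -> count=2 queue=[] holders={none}
Step 17: wait(T2) -> count=1 queue=[] holders={T2}
Step 18: signal(T2) -> count=2 queue=[] holders={none}
Final holders: {none} -> 0 thread(s)

Answer: 0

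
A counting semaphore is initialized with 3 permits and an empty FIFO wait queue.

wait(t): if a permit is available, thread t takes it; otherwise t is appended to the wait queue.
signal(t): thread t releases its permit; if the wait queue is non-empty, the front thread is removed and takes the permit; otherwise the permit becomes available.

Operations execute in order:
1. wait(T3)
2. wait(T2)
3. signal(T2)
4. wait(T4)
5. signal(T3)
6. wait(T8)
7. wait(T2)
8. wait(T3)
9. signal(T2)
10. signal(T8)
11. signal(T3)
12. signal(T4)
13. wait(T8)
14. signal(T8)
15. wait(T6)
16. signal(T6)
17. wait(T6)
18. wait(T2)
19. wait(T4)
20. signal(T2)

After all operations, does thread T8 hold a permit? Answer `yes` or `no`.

Answer: no

Derivation:
Step 1: wait(T3) -> count=2 queue=[] holders={T3}
Step 2: wait(T2) -> count=1 queue=[] holders={T2,T3}
Step 3: signal(T2) -> count=2 queue=[] holders={T3}
Step 4: wait(T4) -> count=1 queue=[] holders={T3,T4}
Step 5: signal(T3) -> count=2 queue=[] holders={T4}
Step 6: wait(T8) -> count=1 queue=[] holders={T4,T8}
Step 7: wait(T2) -> count=0 queue=[] holders={T2,T4,T8}
Step 8: wait(T3) -> count=0 queue=[T3] holders={T2,T4,T8}
Step 9: signal(T2) -> count=0 queue=[] holders={T3,T4,T8}
Step 10: signal(T8) -> count=1 queue=[] holders={T3,T4}
Step 11: signal(T3) -> count=2 queue=[] holders={T4}
Step 12: signal(T4) -> count=3 queue=[] holders={none}
Step 13: wait(T8) -> count=2 queue=[] holders={T8}
Step 14: signal(T8) -> count=3 queue=[] holders={none}
Step 15: wait(T6) -> count=2 queue=[] holders={T6}
Step 16: signal(T6) -> count=3 queue=[] holders={none}
Step 17: wait(T6) -> count=2 queue=[] holders={T6}
Step 18: wait(T2) -> count=1 queue=[] holders={T2,T6}
Step 19: wait(T4) -> count=0 queue=[] holders={T2,T4,T6}
Step 20: signal(T2) -> count=1 queue=[] holders={T4,T6}
Final holders: {T4,T6} -> T8 not in holders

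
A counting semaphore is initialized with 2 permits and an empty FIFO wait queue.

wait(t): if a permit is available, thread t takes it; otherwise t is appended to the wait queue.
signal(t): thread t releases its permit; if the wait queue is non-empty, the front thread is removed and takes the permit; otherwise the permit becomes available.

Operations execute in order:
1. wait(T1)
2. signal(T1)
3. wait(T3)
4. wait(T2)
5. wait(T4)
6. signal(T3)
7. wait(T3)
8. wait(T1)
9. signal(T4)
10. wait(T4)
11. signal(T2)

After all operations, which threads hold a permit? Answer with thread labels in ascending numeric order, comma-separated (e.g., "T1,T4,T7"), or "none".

Answer: T1,T3

Derivation:
Step 1: wait(T1) -> count=1 queue=[] holders={T1}
Step 2: signal(T1) -> count=2 queue=[] holders={none}
Step 3: wait(T3) -> count=1 queue=[] holders={T3}
Step 4: wait(T2) -> count=0 queue=[] holders={T2,T3}
Step 5: wait(T4) -> count=0 queue=[T4] holders={T2,T3}
Step 6: signal(T3) -> count=0 queue=[] holders={T2,T4}
Step 7: wait(T3) -> count=0 queue=[T3] holders={T2,T4}
Step 8: wait(T1) -> count=0 queue=[T3,T1] holders={T2,T4}
Step 9: signal(T4) -> count=0 queue=[T1] holders={T2,T3}
Step 10: wait(T4) -> count=0 queue=[T1,T4] holders={T2,T3}
Step 11: signal(T2) -> count=0 queue=[T4] holders={T1,T3}
Final holders: T1,T3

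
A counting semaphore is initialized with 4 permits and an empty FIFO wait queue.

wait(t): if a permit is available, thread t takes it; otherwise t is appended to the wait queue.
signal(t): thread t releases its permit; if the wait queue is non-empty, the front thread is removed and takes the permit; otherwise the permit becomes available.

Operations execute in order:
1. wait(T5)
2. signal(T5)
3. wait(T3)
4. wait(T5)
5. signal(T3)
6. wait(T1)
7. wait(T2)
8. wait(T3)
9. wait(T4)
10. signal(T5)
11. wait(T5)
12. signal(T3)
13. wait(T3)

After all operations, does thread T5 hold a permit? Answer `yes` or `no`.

Step 1: wait(T5) -> count=3 queue=[] holders={T5}
Step 2: signal(T5) -> count=4 queue=[] holders={none}
Step 3: wait(T3) -> count=3 queue=[] holders={T3}
Step 4: wait(T5) -> count=2 queue=[] holders={T3,T5}
Step 5: signal(T3) -> count=3 queue=[] holders={T5}
Step 6: wait(T1) -> count=2 queue=[] holders={T1,T5}
Step 7: wait(T2) -> count=1 queue=[] holders={T1,T2,T5}
Step 8: wait(T3) -> count=0 queue=[] holders={T1,T2,T3,T5}
Step 9: wait(T4) -> count=0 queue=[T4] holders={T1,T2,T3,T5}
Step 10: signal(T5) -> count=0 queue=[] holders={T1,T2,T3,T4}
Step 11: wait(T5) -> count=0 queue=[T5] holders={T1,T2,T3,T4}
Step 12: signal(T3) -> count=0 queue=[] holders={T1,T2,T4,T5}
Step 13: wait(T3) -> count=0 queue=[T3] holders={T1,T2,T4,T5}
Final holders: {T1,T2,T4,T5} -> T5 in holders

Answer: yes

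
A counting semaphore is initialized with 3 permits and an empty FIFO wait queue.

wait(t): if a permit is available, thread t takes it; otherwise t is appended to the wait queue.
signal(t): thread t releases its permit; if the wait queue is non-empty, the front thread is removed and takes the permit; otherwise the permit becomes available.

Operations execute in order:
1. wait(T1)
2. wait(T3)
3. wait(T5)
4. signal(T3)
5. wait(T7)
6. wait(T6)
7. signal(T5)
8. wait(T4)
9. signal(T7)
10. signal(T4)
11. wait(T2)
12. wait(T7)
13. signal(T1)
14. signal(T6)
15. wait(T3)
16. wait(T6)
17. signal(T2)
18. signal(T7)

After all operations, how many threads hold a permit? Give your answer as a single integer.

Step 1: wait(T1) -> count=2 queue=[] holders={T1}
Step 2: wait(T3) -> count=1 queue=[] holders={T1,T3}
Step 3: wait(T5) -> count=0 queue=[] holders={T1,T3,T5}
Step 4: signal(T3) -> count=1 queue=[] holders={T1,T5}
Step 5: wait(T7) -> count=0 queue=[] holders={T1,T5,T7}
Step 6: wait(T6) -> count=0 queue=[T6] holders={T1,T5,T7}
Step 7: signal(T5) -> count=0 queue=[] holders={T1,T6,T7}
Step 8: wait(T4) -> count=0 queue=[T4] holders={T1,T6,T7}
Step 9: signal(T7) -> count=0 queue=[] holders={T1,T4,T6}
Step 10: signal(T4) -> count=1 queue=[] holders={T1,T6}
Step 11: wait(T2) -> count=0 queue=[] holders={T1,T2,T6}
Step 12: wait(T7) -> count=0 queue=[T7] holders={T1,T2,T6}
Step 13: signal(T1) -> count=0 queue=[] holders={T2,T6,T7}
Step 14: signal(T6) -> count=1 queue=[] holders={T2,T7}
Step 15: wait(T3) -> count=0 queue=[] holders={T2,T3,T7}
Step 16: wait(T6) -> count=0 queue=[T6] holders={T2,T3,T7}
Step 17: signal(T2) -> count=0 queue=[] holders={T3,T6,T7}
Step 18: signal(T7) -> count=1 queue=[] holders={T3,T6}
Final holders: {T3,T6} -> 2 thread(s)

Answer: 2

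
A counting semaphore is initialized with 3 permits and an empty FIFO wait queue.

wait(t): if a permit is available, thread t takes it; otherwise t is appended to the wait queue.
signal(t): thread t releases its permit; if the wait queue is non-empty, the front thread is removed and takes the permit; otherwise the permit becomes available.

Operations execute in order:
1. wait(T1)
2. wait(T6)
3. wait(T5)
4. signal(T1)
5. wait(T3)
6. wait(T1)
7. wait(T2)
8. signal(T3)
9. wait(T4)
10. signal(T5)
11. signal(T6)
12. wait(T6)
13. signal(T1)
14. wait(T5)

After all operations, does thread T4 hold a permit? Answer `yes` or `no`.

Step 1: wait(T1) -> count=2 queue=[] holders={T1}
Step 2: wait(T6) -> count=1 queue=[] holders={T1,T6}
Step 3: wait(T5) -> count=0 queue=[] holders={T1,T5,T6}
Step 4: signal(T1) -> count=1 queue=[] holders={T5,T6}
Step 5: wait(T3) -> count=0 queue=[] holders={T3,T5,T6}
Step 6: wait(T1) -> count=0 queue=[T1] holders={T3,T5,T6}
Step 7: wait(T2) -> count=0 queue=[T1,T2] holders={T3,T5,T6}
Step 8: signal(T3) -> count=0 queue=[T2] holders={T1,T5,T6}
Step 9: wait(T4) -> count=0 queue=[T2,T4] holders={T1,T5,T6}
Step 10: signal(T5) -> count=0 queue=[T4] holders={T1,T2,T6}
Step 11: signal(T6) -> count=0 queue=[] holders={T1,T2,T4}
Step 12: wait(T6) -> count=0 queue=[T6] holders={T1,T2,T4}
Step 13: signal(T1) -> count=0 queue=[] holders={T2,T4,T6}
Step 14: wait(T5) -> count=0 queue=[T5] holders={T2,T4,T6}
Final holders: {T2,T4,T6} -> T4 in holders

Answer: yes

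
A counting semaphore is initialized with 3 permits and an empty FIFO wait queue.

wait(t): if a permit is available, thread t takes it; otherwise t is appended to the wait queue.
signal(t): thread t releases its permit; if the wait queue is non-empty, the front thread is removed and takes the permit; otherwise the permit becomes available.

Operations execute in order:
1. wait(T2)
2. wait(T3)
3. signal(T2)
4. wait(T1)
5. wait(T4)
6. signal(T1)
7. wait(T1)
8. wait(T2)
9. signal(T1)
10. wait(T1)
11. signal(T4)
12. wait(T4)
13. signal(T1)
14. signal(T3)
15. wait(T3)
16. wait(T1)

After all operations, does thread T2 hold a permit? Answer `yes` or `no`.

Step 1: wait(T2) -> count=2 queue=[] holders={T2}
Step 2: wait(T3) -> count=1 queue=[] holders={T2,T3}
Step 3: signal(T2) -> count=2 queue=[] holders={T3}
Step 4: wait(T1) -> count=1 queue=[] holders={T1,T3}
Step 5: wait(T4) -> count=0 queue=[] holders={T1,T3,T4}
Step 6: signal(T1) -> count=1 queue=[] holders={T3,T4}
Step 7: wait(T1) -> count=0 queue=[] holders={T1,T3,T4}
Step 8: wait(T2) -> count=0 queue=[T2] holders={T1,T3,T4}
Step 9: signal(T1) -> count=0 queue=[] holders={T2,T3,T4}
Step 10: wait(T1) -> count=0 queue=[T1] holders={T2,T3,T4}
Step 11: signal(T4) -> count=0 queue=[] holders={T1,T2,T3}
Step 12: wait(T4) -> count=0 queue=[T4] holders={T1,T2,T3}
Step 13: signal(T1) -> count=0 queue=[] holders={T2,T3,T4}
Step 14: signal(T3) -> count=1 queue=[] holders={T2,T4}
Step 15: wait(T3) -> count=0 queue=[] holders={T2,T3,T4}
Step 16: wait(T1) -> count=0 queue=[T1] holders={T2,T3,T4}
Final holders: {T2,T3,T4} -> T2 in holders

Answer: yes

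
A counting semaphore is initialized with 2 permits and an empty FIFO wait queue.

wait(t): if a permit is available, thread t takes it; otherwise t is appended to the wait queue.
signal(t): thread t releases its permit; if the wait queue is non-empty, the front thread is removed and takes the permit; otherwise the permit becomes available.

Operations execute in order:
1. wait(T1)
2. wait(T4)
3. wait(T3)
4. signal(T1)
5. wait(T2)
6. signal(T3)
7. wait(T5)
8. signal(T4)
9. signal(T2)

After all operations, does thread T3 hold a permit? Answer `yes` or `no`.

Step 1: wait(T1) -> count=1 queue=[] holders={T1}
Step 2: wait(T4) -> count=0 queue=[] holders={T1,T4}
Step 3: wait(T3) -> count=0 queue=[T3] holders={T1,T4}
Step 4: signal(T1) -> count=0 queue=[] holders={T3,T4}
Step 5: wait(T2) -> count=0 queue=[T2] holders={T3,T4}
Step 6: signal(T3) -> count=0 queue=[] holders={T2,T4}
Step 7: wait(T5) -> count=0 queue=[T5] holders={T2,T4}
Step 8: signal(T4) -> count=0 queue=[] holders={T2,T5}
Step 9: signal(T2) -> count=1 queue=[] holders={T5}
Final holders: {T5} -> T3 not in holders

Answer: no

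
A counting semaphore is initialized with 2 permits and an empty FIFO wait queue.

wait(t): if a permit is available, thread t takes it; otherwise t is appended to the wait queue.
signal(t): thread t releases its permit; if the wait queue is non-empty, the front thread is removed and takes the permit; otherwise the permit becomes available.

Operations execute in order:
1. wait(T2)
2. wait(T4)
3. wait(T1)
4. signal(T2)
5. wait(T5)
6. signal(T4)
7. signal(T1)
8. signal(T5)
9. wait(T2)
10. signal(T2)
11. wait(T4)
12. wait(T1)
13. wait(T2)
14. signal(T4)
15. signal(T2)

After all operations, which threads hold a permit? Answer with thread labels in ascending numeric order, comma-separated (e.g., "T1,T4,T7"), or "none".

Step 1: wait(T2) -> count=1 queue=[] holders={T2}
Step 2: wait(T4) -> count=0 queue=[] holders={T2,T4}
Step 3: wait(T1) -> count=0 queue=[T1] holders={T2,T4}
Step 4: signal(T2) -> count=0 queue=[] holders={T1,T4}
Step 5: wait(T5) -> count=0 queue=[T5] holders={T1,T4}
Step 6: signal(T4) -> count=0 queue=[] holders={T1,T5}
Step 7: signal(T1) -> count=1 queue=[] holders={T5}
Step 8: signal(T5) -> count=2 queue=[] holders={none}
Step 9: wait(T2) -> count=1 queue=[] holders={T2}
Step 10: signal(T2) -> count=2 queue=[] holders={none}
Step 11: wait(T4) -> count=1 queue=[] holders={T4}
Step 12: wait(T1) -> count=0 queue=[] holders={T1,T4}
Step 13: wait(T2) -> count=0 queue=[T2] holders={T1,T4}
Step 14: signal(T4) -> count=0 queue=[] holders={T1,T2}
Step 15: signal(T2) -> count=1 queue=[] holders={T1}
Final holders: T1

Answer: T1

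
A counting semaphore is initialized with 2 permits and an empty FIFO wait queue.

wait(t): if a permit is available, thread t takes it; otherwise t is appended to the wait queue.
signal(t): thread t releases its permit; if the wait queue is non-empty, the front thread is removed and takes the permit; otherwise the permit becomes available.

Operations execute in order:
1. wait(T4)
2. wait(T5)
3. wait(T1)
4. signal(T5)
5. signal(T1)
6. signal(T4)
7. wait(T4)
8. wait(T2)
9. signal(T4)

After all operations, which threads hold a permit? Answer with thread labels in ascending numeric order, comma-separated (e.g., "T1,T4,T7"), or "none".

Answer: T2

Derivation:
Step 1: wait(T4) -> count=1 queue=[] holders={T4}
Step 2: wait(T5) -> count=0 queue=[] holders={T4,T5}
Step 3: wait(T1) -> count=0 queue=[T1] holders={T4,T5}
Step 4: signal(T5) -> count=0 queue=[] holders={T1,T4}
Step 5: signal(T1) -> count=1 queue=[] holders={T4}
Step 6: signal(T4) -> count=2 queue=[] holders={none}
Step 7: wait(T4) -> count=1 queue=[] holders={T4}
Step 8: wait(T2) -> count=0 queue=[] holders={T2,T4}
Step 9: signal(T4) -> count=1 queue=[] holders={T2}
Final holders: T2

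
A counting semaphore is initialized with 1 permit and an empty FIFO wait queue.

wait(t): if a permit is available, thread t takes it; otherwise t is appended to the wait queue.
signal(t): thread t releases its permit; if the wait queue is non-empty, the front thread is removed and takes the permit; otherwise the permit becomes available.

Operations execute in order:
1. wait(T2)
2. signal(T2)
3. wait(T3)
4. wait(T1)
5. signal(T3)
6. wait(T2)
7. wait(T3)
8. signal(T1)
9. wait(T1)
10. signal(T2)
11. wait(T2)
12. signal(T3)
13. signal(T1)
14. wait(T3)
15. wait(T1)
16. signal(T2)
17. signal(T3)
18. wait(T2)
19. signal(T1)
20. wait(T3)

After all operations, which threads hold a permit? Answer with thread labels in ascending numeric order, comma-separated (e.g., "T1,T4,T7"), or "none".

Step 1: wait(T2) -> count=0 queue=[] holders={T2}
Step 2: signal(T2) -> count=1 queue=[] holders={none}
Step 3: wait(T3) -> count=0 queue=[] holders={T3}
Step 4: wait(T1) -> count=0 queue=[T1] holders={T3}
Step 5: signal(T3) -> count=0 queue=[] holders={T1}
Step 6: wait(T2) -> count=0 queue=[T2] holders={T1}
Step 7: wait(T3) -> count=0 queue=[T2,T3] holders={T1}
Step 8: signal(T1) -> count=0 queue=[T3] holders={T2}
Step 9: wait(T1) -> count=0 queue=[T3,T1] holders={T2}
Step 10: signal(T2) -> count=0 queue=[T1] holders={T3}
Step 11: wait(T2) -> count=0 queue=[T1,T2] holders={T3}
Step 12: signal(T3) -> count=0 queue=[T2] holders={T1}
Step 13: signal(T1) -> count=0 queue=[] holders={T2}
Step 14: wait(T3) -> count=0 queue=[T3] holders={T2}
Step 15: wait(T1) -> count=0 queue=[T3,T1] holders={T2}
Step 16: signal(T2) -> count=0 queue=[T1] holders={T3}
Step 17: signal(T3) -> count=0 queue=[] holders={T1}
Step 18: wait(T2) -> count=0 queue=[T2] holders={T1}
Step 19: signal(T1) -> count=0 queue=[] holders={T2}
Step 20: wait(T3) -> count=0 queue=[T3] holders={T2}
Final holders: T2

Answer: T2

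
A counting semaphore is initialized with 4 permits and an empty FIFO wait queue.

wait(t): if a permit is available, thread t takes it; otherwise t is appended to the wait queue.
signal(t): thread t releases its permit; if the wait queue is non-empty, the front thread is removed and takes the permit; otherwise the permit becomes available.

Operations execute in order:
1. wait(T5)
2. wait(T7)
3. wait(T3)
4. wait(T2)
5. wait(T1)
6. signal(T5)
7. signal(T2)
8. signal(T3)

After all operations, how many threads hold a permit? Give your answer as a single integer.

Answer: 2

Derivation:
Step 1: wait(T5) -> count=3 queue=[] holders={T5}
Step 2: wait(T7) -> count=2 queue=[] holders={T5,T7}
Step 3: wait(T3) -> count=1 queue=[] holders={T3,T5,T7}
Step 4: wait(T2) -> count=0 queue=[] holders={T2,T3,T5,T7}
Step 5: wait(T1) -> count=0 queue=[T1] holders={T2,T3,T5,T7}
Step 6: signal(T5) -> count=0 queue=[] holders={T1,T2,T3,T7}
Step 7: signal(T2) -> count=1 queue=[] holders={T1,T3,T7}
Step 8: signal(T3) -> count=2 queue=[] holders={T1,T7}
Final holders: {T1,T7} -> 2 thread(s)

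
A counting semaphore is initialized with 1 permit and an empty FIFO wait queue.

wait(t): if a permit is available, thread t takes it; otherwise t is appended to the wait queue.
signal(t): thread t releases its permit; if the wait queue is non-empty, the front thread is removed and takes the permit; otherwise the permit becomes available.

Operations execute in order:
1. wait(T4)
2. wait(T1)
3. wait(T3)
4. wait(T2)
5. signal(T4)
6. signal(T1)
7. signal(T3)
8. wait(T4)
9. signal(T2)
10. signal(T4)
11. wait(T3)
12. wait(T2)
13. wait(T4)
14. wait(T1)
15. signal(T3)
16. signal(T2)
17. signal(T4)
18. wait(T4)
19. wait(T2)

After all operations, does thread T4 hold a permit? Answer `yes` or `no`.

Answer: no

Derivation:
Step 1: wait(T4) -> count=0 queue=[] holders={T4}
Step 2: wait(T1) -> count=0 queue=[T1] holders={T4}
Step 3: wait(T3) -> count=0 queue=[T1,T3] holders={T4}
Step 4: wait(T2) -> count=0 queue=[T1,T3,T2] holders={T4}
Step 5: signal(T4) -> count=0 queue=[T3,T2] holders={T1}
Step 6: signal(T1) -> count=0 queue=[T2] holders={T3}
Step 7: signal(T3) -> count=0 queue=[] holders={T2}
Step 8: wait(T4) -> count=0 queue=[T4] holders={T2}
Step 9: signal(T2) -> count=0 queue=[] holders={T4}
Step 10: signal(T4) -> count=1 queue=[] holders={none}
Step 11: wait(T3) -> count=0 queue=[] holders={T3}
Step 12: wait(T2) -> count=0 queue=[T2] holders={T3}
Step 13: wait(T4) -> count=0 queue=[T2,T4] holders={T3}
Step 14: wait(T1) -> count=0 queue=[T2,T4,T1] holders={T3}
Step 15: signal(T3) -> count=0 queue=[T4,T1] holders={T2}
Step 16: signal(T2) -> count=0 queue=[T1] holders={T4}
Step 17: signal(T4) -> count=0 queue=[] holders={T1}
Step 18: wait(T4) -> count=0 queue=[T4] holders={T1}
Step 19: wait(T2) -> count=0 queue=[T4,T2] holders={T1}
Final holders: {T1} -> T4 not in holders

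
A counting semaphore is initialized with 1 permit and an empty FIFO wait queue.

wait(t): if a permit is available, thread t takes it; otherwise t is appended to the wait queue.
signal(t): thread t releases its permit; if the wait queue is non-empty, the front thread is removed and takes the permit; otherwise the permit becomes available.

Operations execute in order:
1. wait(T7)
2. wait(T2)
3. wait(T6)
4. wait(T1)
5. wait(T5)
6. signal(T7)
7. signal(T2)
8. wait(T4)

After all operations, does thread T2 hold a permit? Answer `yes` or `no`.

Answer: no

Derivation:
Step 1: wait(T7) -> count=0 queue=[] holders={T7}
Step 2: wait(T2) -> count=0 queue=[T2] holders={T7}
Step 3: wait(T6) -> count=0 queue=[T2,T6] holders={T7}
Step 4: wait(T1) -> count=0 queue=[T2,T6,T1] holders={T7}
Step 5: wait(T5) -> count=0 queue=[T2,T6,T1,T5] holders={T7}
Step 6: signal(T7) -> count=0 queue=[T6,T1,T5] holders={T2}
Step 7: signal(T2) -> count=0 queue=[T1,T5] holders={T6}
Step 8: wait(T4) -> count=0 queue=[T1,T5,T4] holders={T6}
Final holders: {T6} -> T2 not in holders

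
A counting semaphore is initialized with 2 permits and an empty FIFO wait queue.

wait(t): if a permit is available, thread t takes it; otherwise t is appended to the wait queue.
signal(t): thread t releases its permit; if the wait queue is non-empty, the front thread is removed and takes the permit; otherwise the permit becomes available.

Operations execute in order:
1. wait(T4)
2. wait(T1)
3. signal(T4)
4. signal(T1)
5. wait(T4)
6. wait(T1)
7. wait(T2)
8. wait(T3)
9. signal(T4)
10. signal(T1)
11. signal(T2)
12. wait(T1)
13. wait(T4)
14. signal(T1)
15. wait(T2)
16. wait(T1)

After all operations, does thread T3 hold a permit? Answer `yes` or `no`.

Step 1: wait(T4) -> count=1 queue=[] holders={T4}
Step 2: wait(T1) -> count=0 queue=[] holders={T1,T4}
Step 3: signal(T4) -> count=1 queue=[] holders={T1}
Step 4: signal(T1) -> count=2 queue=[] holders={none}
Step 5: wait(T4) -> count=1 queue=[] holders={T4}
Step 6: wait(T1) -> count=0 queue=[] holders={T1,T4}
Step 7: wait(T2) -> count=0 queue=[T2] holders={T1,T4}
Step 8: wait(T3) -> count=0 queue=[T2,T3] holders={T1,T4}
Step 9: signal(T4) -> count=0 queue=[T3] holders={T1,T2}
Step 10: signal(T1) -> count=0 queue=[] holders={T2,T3}
Step 11: signal(T2) -> count=1 queue=[] holders={T3}
Step 12: wait(T1) -> count=0 queue=[] holders={T1,T3}
Step 13: wait(T4) -> count=0 queue=[T4] holders={T1,T3}
Step 14: signal(T1) -> count=0 queue=[] holders={T3,T4}
Step 15: wait(T2) -> count=0 queue=[T2] holders={T3,T4}
Step 16: wait(T1) -> count=0 queue=[T2,T1] holders={T3,T4}
Final holders: {T3,T4} -> T3 in holders

Answer: yes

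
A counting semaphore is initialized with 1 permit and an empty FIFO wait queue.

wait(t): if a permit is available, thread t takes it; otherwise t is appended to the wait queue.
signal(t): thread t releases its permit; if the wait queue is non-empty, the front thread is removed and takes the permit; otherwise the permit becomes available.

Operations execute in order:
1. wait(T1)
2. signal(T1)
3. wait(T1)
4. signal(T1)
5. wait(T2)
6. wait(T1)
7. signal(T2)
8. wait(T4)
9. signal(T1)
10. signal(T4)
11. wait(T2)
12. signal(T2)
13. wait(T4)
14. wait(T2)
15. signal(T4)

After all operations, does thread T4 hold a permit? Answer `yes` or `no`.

Step 1: wait(T1) -> count=0 queue=[] holders={T1}
Step 2: signal(T1) -> count=1 queue=[] holders={none}
Step 3: wait(T1) -> count=0 queue=[] holders={T1}
Step 4: signal(T1) -> count=1 queue=[] holders={none}
Step 5: wait(T2) -> count=0 queue=[] holders={T2}
Step 6: wait(T1) -> count=0 queue=[T1] holders={T2}
Step 7: signal(T2) -> count=0 queue=[] holders={T1}
Step 8: wait(T4) -> count=0 queue=[T4] holders={T1}
Step 9: signal(T1) -> count=0 queue=[] holders={T4}
Step 10: signal(T4) -> count=1 queue=[] holders={none}
Step 11: wait(T2) -> count=0 queue=[] holders={T2}
Step 12: signal(T2) -> count=1 queue=[] holders={none}
Step 13: wait(T4) -> count=0 queue=[] holders={T4}
Step 14: wait(T2) -> count=0 queue=[T2] holders={T4}
Step 15: signal(T4) -> count=0 queue=[] holders={T2}
Final holders: {T2} -> T4 not in holders

Answer: no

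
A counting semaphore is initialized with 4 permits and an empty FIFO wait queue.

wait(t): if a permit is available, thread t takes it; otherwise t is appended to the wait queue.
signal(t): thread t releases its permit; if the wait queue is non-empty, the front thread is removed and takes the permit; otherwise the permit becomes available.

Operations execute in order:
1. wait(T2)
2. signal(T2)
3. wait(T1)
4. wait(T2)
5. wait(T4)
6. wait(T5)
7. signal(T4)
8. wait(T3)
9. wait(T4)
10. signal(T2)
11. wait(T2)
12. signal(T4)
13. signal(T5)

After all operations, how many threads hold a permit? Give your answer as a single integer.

Answer: 3

Derivation:
Step 1: wait(T2) -> count=3 queue=[] holders={T2}
Step 2: signal(T2) -> count=4 queue=[] holders={none}
Step 3: wait(T1) -> count=3 queue=[] holders={T1}
Step 4: wait(T2) -> count=2 queue=[] holders={T1,T2}
Step 5: wait(T4) -> count=1 queue=[] holders={T1,T2,T4}
Step 6: wait(T5) -> count=0 queue=[] holders={T1,T2,T4,T5}
Step 7: signal(T4) -> count=1 queue=[] holders={T1,T2,T5}
Step 8: wait(T3) -> count=0 queue=[] holders={T1,T2,T3,T5}
Step 9: wait(T4) -> count=0 queue=[T4] holders={T1,T2,T3,T5}
Step 10: signal(T2) -> count=0 queue=[] holders={T1,T3,T4,T5}
Step 11: wait(T2) -> count=0 queue=[T2] holders={T1,T3,T4,T5}
Step 12: signal(T4) -> count=0 queue=[] holders={T1,T2,T3,T5}
Step 13: signal(T5) -> count=1 queue=[] holders={T1,T2,T3}
Final holders: {T1,T2,T3} -> 3 thread(s)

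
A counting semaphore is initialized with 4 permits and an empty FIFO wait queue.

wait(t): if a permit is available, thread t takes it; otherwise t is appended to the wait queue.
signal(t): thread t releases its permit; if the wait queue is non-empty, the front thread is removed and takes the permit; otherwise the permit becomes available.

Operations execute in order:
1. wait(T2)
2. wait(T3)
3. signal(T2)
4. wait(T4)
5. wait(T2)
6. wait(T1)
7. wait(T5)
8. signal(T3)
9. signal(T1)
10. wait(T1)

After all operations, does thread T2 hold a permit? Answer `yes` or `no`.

Answer: yes

Derivation:
Step 1: wait(T2) -> count=3 queue=[] holders={T2}
Step 2: wait(T3) -> count=2 queue=[] holders={T2,T3}
Step 3: signal(T2) -> count=3 queue=[] holders={T3}
Step 4: wait(T4) -> count=2 queue=[] holders={T3,T4}
Step 5: wait(T2) -> count=1 queue=[] holders={T2,T3,T4}
Step 6: wait(T1) -> count=0 queue=[] holders={T1,T2,T3,T4}
Step 7: wait(T5) -> count=0 queue=[T5] holders={T1,T2,T3,T4}
Step 8: signal(T3) -> count=0 queue=[] holders={T1,T2,T4,T5}
Step 9: signal(T1) -> count=1 queue=[] holders={T2,T4,T5}
Step 10: wait(T1) -> count=0 queue=[] holders={T1,T2,T4,T5}
Final holders: {T1,T2,T4,T5} -> T2 in holders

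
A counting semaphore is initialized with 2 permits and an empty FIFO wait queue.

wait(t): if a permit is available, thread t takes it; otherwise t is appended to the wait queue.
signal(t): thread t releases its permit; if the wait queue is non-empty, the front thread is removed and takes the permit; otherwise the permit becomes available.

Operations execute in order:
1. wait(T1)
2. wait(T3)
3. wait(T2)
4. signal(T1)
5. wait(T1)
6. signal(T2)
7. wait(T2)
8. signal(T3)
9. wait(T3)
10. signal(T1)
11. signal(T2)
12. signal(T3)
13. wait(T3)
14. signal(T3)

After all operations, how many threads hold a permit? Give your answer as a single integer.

Step 1: wait(T1) -> count=1 queue=[] holders={T1}
Step 2: wait(T3) -> count=0 queue=[] holders={T1,T3}
Step 3: wait(T2) -> count=0 queue=[T2] holders={T1,T3}
Step 4: signal(T1) -> count=0 queue=[] holders={T2,T3}
Step 5: wait(T1) -> count=0 queue=[T1] holders={T2,T3}
Step 6: signal(T2) -> count=0 queue=[] holders={T1,T3}
Step 7: wait(T2) -> count=0 queue=[T2] holders={T1,T3}
Step 8: signal(T3) -> count=0 queue=[] holders={T1,T2}
Step 9: wait(T3) -> count=0 queue=[T3] holders={T1,T2}
Step 10: signal(T1) -> count=0 queue=[] holders={T2,T3}
Step 11: signal(T2) -> count=1 queue=[] holders={T3}
Step 12: signal(T3) -> count=2 queue=[] holders={none}
Step 13: wait(T3) -> count=1 queue=[] holders={T3}
Step 14: signal(T3) -> count=2 queue=[] holders={none}
Final holders: {none} -> 0 thread(s)

Answer: 0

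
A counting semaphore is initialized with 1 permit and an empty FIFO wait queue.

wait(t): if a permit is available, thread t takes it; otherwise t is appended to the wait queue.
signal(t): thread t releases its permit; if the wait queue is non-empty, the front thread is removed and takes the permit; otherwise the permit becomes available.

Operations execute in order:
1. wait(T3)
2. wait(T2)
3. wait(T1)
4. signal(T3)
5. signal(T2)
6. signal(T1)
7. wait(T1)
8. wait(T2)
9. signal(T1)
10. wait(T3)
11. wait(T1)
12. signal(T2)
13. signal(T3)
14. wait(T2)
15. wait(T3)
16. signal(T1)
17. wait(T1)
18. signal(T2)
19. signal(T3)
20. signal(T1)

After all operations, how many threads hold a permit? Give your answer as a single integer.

Step 1: wait(T3) -> count=0 queue=[] holders={T3}
Step 2: wait(T2) -> count=0 queue=[T2] holders={T3}
Step 3: wait(T1) -> count=0 queue=[T2,T1] holders={T3}
Step 4: signal(T3) -> count=0 queue=[T1] holders={T2}
Step 5: signal(T2) -> count=0 queue=[] holders={T1}
Step 6: signal(T1) -> count=1 queue=[] holders={none}
Step 7: wait(T1) -> count=0 queue=[] holders={T1}
Step 8: wait(T2) -> count=0 queue=[T2] holders={T1}
Step 9: signal(T1) -> count=0 queue=[] holders={T2}
Step 10: wait(T3) -> count=0 queue=[T3] holders={T2}
Step 11: wait(T1) -> count=0 queue=[T3,T1] holders={T2}
Step 12: signal(T2) -> count=0 queue=[T1] holders={T3}
Step 13: signal(T3) -> count=0 queue=[] holders={T1}
Step 14: wait(T2) -> count=0 queue=[T2] holders={T1}
Step 15: wait(T3) -> count=0 queue=[T2,T3] holders={T1}
Step 16: signal(T1) -> count=0 queue=[T3] holders={T2}
Step 17: wait(T1) -> count=0 queue=[T3,T1] holders={T2}
Step 18: signal(T2) -> count=0 queue=[T1] holders={T3}
Step 19: signal(T3) -> count=0 queue=[] holders={T1}
Step 20: signal(T1) -> count=1 queue=[] holders={none}
Final holders: {none} -> 0 thread(s)

Answer: 0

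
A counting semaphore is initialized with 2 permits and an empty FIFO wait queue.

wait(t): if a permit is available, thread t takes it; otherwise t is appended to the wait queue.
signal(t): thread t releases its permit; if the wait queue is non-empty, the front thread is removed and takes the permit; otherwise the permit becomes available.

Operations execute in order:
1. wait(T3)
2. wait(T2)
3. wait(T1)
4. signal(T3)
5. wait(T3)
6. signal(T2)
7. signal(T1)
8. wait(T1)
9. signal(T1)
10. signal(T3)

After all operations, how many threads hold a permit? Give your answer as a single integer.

Step 1: wait(T3) -> count=1 queue=[] holders={T3}
Step 2: wait(T2) -> count=0 queue=[] holders={T2,T3}
Step 3: wait(T1) -> count=0 queue=[T1] holders={T2,T3}
Step 4: signal(T3) -> count=0 queue=[] holders={T1,T2}
Step 5: wait(T3) -> count=0 queue=[T3] holders={T1,T2}
Step 6: signal(T2) -> count=0 queue=[] holders={T1,T3}
Step 7: signal(T1) -> count=1 queue=[] holders={T3}
Step 8: wait(T1) -> count=0 queue=[] holders={T1,T3}
Step 9: signal(T1) -> count=1 queue=[] holders={T3}
Step 10: signal(T3) -> count=2 queue=[] holders={none}
Final holders: {none} -> 0 thread(s)

Answer: 0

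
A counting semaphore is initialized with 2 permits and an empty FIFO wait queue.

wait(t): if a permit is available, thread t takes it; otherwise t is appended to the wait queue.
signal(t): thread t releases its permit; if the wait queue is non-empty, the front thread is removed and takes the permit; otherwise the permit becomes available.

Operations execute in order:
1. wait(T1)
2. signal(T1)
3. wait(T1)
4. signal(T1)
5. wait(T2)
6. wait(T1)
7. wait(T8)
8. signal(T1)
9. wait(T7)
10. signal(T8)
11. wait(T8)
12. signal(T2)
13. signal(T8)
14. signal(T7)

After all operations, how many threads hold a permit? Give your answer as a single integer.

Answer: 0

Derivation:
Step 1: wait(T1) -> count=1 queue=[] holders={T1}
Step 2: signal(T1) -> count=2 queue=[] holders={none}
Step 3: wait(T1) -> count=1 queue=[] holders={T1}
Step 4: signal(T1) -> count=2 queue=[] holders={none}
Step 5: wait(T2) -> count=1 queue=[] holders={T2}
Step 6: wait(T1) -> count=0 queue=[] holders={T1,T2}
Step 7: wait(T8) -> count=0 queue=[T8] holders={T1,T2}
Step 8: signal(T1) -> count=0 queue=[] holders={T2,T8}
Step 9: wait(T7) -> count=0 queue=[T7] holders={T2,T8}
Step 10: signal(T8) -> count=0 queue=[] holders={T2,T7}
Step 11: wait(T8) -> count=0 queue=[T8] holders={T2,T7}
Step 12: signal(T2) -> count=0 queue=[] holders={T7,T8}
Step 13: signal(T8) -> count=1 queue=[] holders={T7}
Step 14: signal(T7) -> count=2 queue=[] holders={none}
Final holders: {none} -> 0 thread(s)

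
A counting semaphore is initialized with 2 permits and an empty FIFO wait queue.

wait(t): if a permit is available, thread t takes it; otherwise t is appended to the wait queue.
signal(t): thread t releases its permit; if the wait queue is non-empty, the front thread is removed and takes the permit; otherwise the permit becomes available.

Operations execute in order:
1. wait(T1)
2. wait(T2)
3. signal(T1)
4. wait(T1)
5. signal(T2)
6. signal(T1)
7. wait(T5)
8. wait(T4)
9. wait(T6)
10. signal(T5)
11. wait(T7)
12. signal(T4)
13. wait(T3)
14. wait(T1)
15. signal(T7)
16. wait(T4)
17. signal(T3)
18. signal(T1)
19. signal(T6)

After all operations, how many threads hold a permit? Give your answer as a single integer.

Answer: 1

Derivation:
Step 1: wait(T1) -> count=1 queue=[] holders={T1}
Step 2: wait(T2) -> count=0 queue=[] holders={T1,T2}
Step 3: signal(T1) -> count=1 queue=[] holders={T2}
Step 4: wait(T1) -> count=0 queue=[] holders={T1,T2}
Step 5: signal(T2) -> count=1 queue=[] holders={T1}
Step 6: signal(T1) -> count=2 queue=[] holders={none}
Step 7: wait(T5) -> count=1 queue=[] holders={T5}
Step 8: wait(T4) -> count=0 queue=[] holders={T4,T5}
Step 9: wait(T6) -> count=0 queue=[T6] holders={T4,T5}
Step 10: signal(T5) -> count=0 queue=[] holders={T4,T6}
Step 11: wait(T7) -> count=0 queue=[T7] holders={T4,T6}
Step 12: signal(T4) -> count=0 queue=[] holders={T6,T7}
Step 13: wait(T3) -> count=0 queue=[T3] holders={T6,T7}
Step 14: wait(T1) -> count=0 queue=[T3,T1] holders={T6,T7}
Step 15: signal(T7) -> count=0 queue=[T1] holders={T3,T6}
Step 16: wait(T4) -> count=0 queue=[T1,T4] holders={T3,T6}
Step 17: signal(T3) -> count=0 queue=[T4] holders={T1,T6}
Step 18: signal(T1) -> count=0 queue=[] holders={T4,T6}
Step 19: signal(T6) -> count=1 queue=[] holders={T4}
Final holders: {T4} -> 1 thread(s)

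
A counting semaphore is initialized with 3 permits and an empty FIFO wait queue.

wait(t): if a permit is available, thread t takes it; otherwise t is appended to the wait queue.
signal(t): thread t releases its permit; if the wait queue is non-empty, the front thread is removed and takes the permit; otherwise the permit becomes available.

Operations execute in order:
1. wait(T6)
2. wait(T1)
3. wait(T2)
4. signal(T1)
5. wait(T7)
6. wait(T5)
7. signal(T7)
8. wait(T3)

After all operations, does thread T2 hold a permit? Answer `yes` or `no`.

Answer: yes

Derivation:
Step 1: wait(T6) -> count=2 queue=[] holders={T6}
Step 2: wait(T1) -> count=1 queue=[] holders={T1,T6}
Step 3: wait(T2) -> count=0 queue=[] holders={T1,T2,T6}
Step 4: signal(T1) -> count=1 queue=[] holders={T2,T6}
Step 5: wait(T7) -> count=0 queue=[] holders={T2,T6,T7}
Step 6: wait(T5) -> count=0 queue=[T5] holders={T2,T6,T7}
Step 7: signal(T7) -> count=0 queue=[] holders={T2,T5,T6}
Step 8: wait(T3) -> count=0 queue=[T3] holders={T2,T5,T6}
Final holders: {T2,T5,T6} -> T2 in holders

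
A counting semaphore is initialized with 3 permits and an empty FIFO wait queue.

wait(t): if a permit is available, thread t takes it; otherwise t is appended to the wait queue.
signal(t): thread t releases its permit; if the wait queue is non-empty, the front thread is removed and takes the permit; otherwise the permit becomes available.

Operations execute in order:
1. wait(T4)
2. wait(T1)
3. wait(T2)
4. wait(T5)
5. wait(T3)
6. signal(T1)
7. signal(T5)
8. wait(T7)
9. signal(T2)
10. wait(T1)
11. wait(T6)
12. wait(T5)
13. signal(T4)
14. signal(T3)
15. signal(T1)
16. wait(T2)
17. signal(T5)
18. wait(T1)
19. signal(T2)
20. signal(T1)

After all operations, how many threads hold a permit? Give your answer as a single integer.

Step 1: wait(T4) -> count=2 queue=[] holders={T4}
Step 2: wait(T1) -> count=1 queue=[] holders={T1,T4}
Step 3: wait(T2) -> count=0 queue=[] holders={T1,T2,T4}
Step 4: wait(T5) -> count=0 queue=[T5] holders={T1,T2,T4}
Step 5: wait(T3) -> count=0 queue=[T5,T3] holders={T1,T2,T4}
Step 6: signal(T1) -> count=0 queue=[T3] holders={T2,T4,T5}
Step 7: signal(T5) -> count=0 queue=[] holders={T2,T3,T4}
Step 8: wait(T7) -> count=0 queue=[T7] holders={T2,T3,T4}
Step 9: signal(T2) -> count=0 queue=[] holders={T3,T4,T7}
Step 10: wait(T1) -> count=0 queue=[T1] holders={T3,T4,T7}
Step 11: wait(T6) -> count=0 queue=[T1,T6] holders={T3,T4,T7}
Step 12: wait(T5) -> count=0 queue=[T1,T6,T5] holders={T3,T4,T7}
Step 13: signal(T4) -> count=0 queue=[T6,T5] holders={T1,T3,T7}
Step 14: signal(T3) -> count=0 queue=[T5] holders={T1,T6,T7}
Step 15: signal(T1) -> count=0 queue=[] holders={T5,T6,T7}
Step 16: wait(T2) -> count=0 queue=[T2] holders={T5,T6,T7}
Step 17: signal(T5) -> count=0 queue=[] holders={T2,T6,T7}
Step 18: wait(T1) -> count=0 queue=[T1] holders={T2,T6,T7}
Step 19: signal(T2) -> count=0 queue=[] holders={T1,T6,T7}
Step 20: signal(T1) -> count=1 queue=[] holders={T6,T7}
Final holders: {T6,T7} -> 2 thread(s)

Answer: 2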